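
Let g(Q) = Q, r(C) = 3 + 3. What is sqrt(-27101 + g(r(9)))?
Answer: I*sqrt(27095) ≈ 164.61*I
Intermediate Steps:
r(C) = 6
sqrt(-27101 + g(r(9))) = sqrt(-27101 + 6) = sqrt(-27095) = I*sqrt(27095)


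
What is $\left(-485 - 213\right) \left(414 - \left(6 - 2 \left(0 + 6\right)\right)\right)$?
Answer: $-293160$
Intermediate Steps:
$\left(-485 - 213\right) \left(414 - \left(6 - 2 \left(0 + 6\right)\right)\right) = - 698 \left(414 + \left(2 \cdot 6 - 6\right)\right) = - 698 \left(414 + \left(12 - 6\right)\right) = - 698 \left(414 + 6\right) = \left(-698\right) 420 = -293160$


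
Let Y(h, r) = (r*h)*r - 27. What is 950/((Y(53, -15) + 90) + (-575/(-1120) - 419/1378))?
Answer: 5864768/74008491 ≈ 0.079244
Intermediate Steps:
Y(h, r) = -27 + h*r**2 (Y(h, r) = (h*r)*r - 27 = h*r**2 - 27 = -27 + h*r**2)
950/((Y(53, -15) + 90) + (-575/(-1120) - 419/1378)) = 950/(((-27 + 53*(-15)**2) + 90) + (-575/(-1120) - 419/1378)) = 950/(((-27 + 53*225) + 90) + (-575*(-1/1120) - 419*1/1378)) = 950/(((-27 + 11925) + 90) + (115/224 - 419/1378)) = 950/((11898 + 90) + 32307/154336) = 950/(11988 + 32307/154336) = 950/(1850212275/154336) = 950*(154336/1850212275) = 5864768/74008491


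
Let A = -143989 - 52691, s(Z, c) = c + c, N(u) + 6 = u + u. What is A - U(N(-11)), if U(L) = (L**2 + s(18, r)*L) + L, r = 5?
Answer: -197156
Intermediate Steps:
N(u) = -6 + 2*u (N(u) = -6 + (u + u) = -6 + 2*u)
s(Z, c) = 2*c
A = -196680
U(L) = L**2 + 11*L (U(L) = (L**2 + (2*5)*L) + L = (L**2 + 10*L) + L = L**2 + 11*L)
A - U(N(-11)) = -196680 - (-6 + 2*(-11))*(11 + (-6 + 2*(-11))) = -196680 - (-6 - 22)*(11 + (-6 - 22)) = -196680 - (-28)*(11 - 28) = -196680 - (-28)*(-17) = -196680 - 1*476 = -196680 - 476 = -197156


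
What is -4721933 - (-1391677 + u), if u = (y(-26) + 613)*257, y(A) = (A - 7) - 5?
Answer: -3478031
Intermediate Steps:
y(A) = -12 + A (y(A) = (-7 + A) - 5 = -12 + A)
u = 147775 (u = ((-12 - 26) + 613)*257 = (-38 + 613)*257 = 575*257 = 147775)
-4721933 - (-1391677 + u) = -4721933 - (-1391677 + 147775) = -4721933 - 1*(-1243902) = -4721933 + 1243902 = -3478031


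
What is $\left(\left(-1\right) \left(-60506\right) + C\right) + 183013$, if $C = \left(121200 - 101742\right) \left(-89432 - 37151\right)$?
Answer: $-2462808495$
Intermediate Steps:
$C = -2463052014$ ($C = 19458 \left(-126583\right) = -2463052014$)
$\left(\left(-1\right) \left(-60506\right) + C\right) + 183013 = \left(\left(-1\right) \left(-60506\right) - 2463052014\right) + 183013 = \left(60506 - 2463052014\right) + 183013 = -2462991508 + 183013 = -2462808495$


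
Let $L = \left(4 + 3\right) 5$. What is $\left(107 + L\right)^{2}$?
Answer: $20164$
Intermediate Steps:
$L = 35$ ($L = 7 \cdot 5 = 35$)
$\left(107 + L\right)^{2} = \left(107 + 35\right)^{2} = 142^{2} = 20164$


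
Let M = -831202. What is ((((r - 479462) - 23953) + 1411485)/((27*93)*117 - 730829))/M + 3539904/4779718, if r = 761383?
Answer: 642974779325101895/868164519820747756 ≈ 0.74061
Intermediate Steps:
((((r - 479462) - 23953) + 1411485)/((27*93)*117 - 730829))/M + 3539904/4779718 = ((((761383 - 479462) - 23953) + 1411485)/((27*93)*117 - 730829))/(-831202) + 3539904/4779718 = (((281921 - 23953) + 1411485)/(2511*117 - 730829))*(-1/831202) + 3539904*(1/4779718) = ((257968 + 1411485)/(293787 - 730829))*(-1/831202) + 1769952/2389859 = (1669453/(-437042))*(-1/831202) + 1769952/2389859 = (1669453*(-1/437042))*(-1/831202) + 1769952/2389859 = -1669453/437042*(-1/831202) + 1769952/2389859 = 1669453/363270184484 + 1769952/2389859 = 642974779325101895/868164519820747756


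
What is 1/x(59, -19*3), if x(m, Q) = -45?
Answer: -1/45 ≈ -0.022222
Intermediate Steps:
1/x(59, -19*3) = 1/(-45) = -1/45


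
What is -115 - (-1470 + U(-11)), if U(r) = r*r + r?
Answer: 1245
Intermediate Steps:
U(r) = r + r² (U(r) = r² + r = r + r²)
-115 - (-1470 + U(-11)) = -115 - (-1470 - 11*(1 - 11)) = -115 - (-1470 - 11*(-10)) = -115 - (-1470 + 110) = -115 - 1*(-1360) = -115 + 1360 = 1245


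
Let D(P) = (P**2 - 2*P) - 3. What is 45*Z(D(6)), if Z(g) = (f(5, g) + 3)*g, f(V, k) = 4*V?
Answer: 21735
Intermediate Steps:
D(P) = -3 + P**2 - 2*P
Z(g) = 23*g (Z(g) = (4*5 + 3)*g = (20 + 3)*g = 23*g)
45*Z(D(6)) = 45*(23*(-3 + 6**2 - 2*6)) = 45*(23*(-3 + 36 - 12)) = 45*(23*21) = 45*483 = 21735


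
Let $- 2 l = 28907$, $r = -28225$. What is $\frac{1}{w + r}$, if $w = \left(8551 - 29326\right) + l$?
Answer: $- \frac{2}{126907} \approx -1.576 \cdot 10^{-5}$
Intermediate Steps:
$l = - \frac{28907}{2}$ ($l = \left(- \frac{1}{2}\right) 28907 = - \frac{28907}{2} \approx -14454.0$)
$w = - \frac{70457}{2}$ ($w = \left(8551 - 29326\right) - \frac{28907}{2} = -20775 - \frac{28907}{2} = - \frac{70457}{2} \approx -35229.0$)
$\frac{1}{w + r} = \frac{1}{- \frac{70457}{2} - 28225} = \frac{1}{- \frac{126907}{2}} = - \frac{2}{126907}$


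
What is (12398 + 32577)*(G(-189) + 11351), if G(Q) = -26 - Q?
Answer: 517842150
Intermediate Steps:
(12398 + 32577)*(G(-189) + 11351) = (12398 + 32577)*((-26 - 1*(-189)) + 11351) = 44975*((-26 + 189) + 11351) = 44975*(163 + 11351) = 44975*11514 = 517842150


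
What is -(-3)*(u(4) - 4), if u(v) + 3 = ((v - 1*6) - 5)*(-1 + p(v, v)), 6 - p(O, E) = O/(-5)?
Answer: -714/5 ≈ -142.80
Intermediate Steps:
p(O, E) = 6 + O/5 (p(O, E) = 6 - O/(-5) = 6 - O*(-1)/5 = 6 - (-1)*O/5 = 6 + O/5)
u(v) = -3 + (-11 + v)*(5 + v/5) (u(v) = -3 + ((v - 1*6) - 5)*(-1 + (6 + v/5)) = -3 + ((v - 6) - 5)*(5 + v/5) = -3 + ((-6 + v) - 5)*(5 + v/5) = -3 + (-11 + v)*(5 + v/5))
-(-3)*(u(4) - 4) = -(-3)*((-58 + (⅕)*4² + (14/5)*4) - 4) = -(-3)*((-58 + (⅕)*16 + 56/5) - 4) = -(-3)*((-58 + 16/5 + 56/5) - 4) = -(-3)*(-218/5 - 4) = -(-3)*(-238)/5 = -1*714/5 = -714/5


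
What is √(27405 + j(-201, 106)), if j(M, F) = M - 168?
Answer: 6*√751 ≈ 164.43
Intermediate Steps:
j(M, F) = -168 + M
√(27405 + j(-201, 106)) = √(27405 + (-168 - 201)) = √(27405 - 369) = √27036 = 6*√751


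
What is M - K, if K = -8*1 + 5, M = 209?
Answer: 212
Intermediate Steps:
K = -3 (K = -8 + 5 = -3)
M - K = 209 - 1*(-3) = 209 + 3 = 212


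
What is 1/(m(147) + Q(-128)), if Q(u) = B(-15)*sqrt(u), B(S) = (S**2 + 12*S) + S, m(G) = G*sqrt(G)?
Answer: 1/(3*(343*sqrt(3) + 80*I*sqrt(2))) ≈ 0.00054144 - 0.00010311*I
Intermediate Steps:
m(G) = G**(3/2)
B(S) = S**2 + 13*S
Q(u) = 30*sqrt(u) (Q(u) = (-15*(13 - 15))*sqrt(u) = (-15*(-2))*sqrt(u) = 30*sqrt(u))
1/(m(147) + Q(-128)) = 1/(147**(3/2) + 30*sqrt(-128)) = 1/(1029*sqrt(3) + 30*(8*I*sqrt(2))) = 1/(1029*sqrt(3) + 240*I*sqrt(2))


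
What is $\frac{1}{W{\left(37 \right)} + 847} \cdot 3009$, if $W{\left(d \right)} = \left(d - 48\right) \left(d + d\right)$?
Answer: $\frac{1003}{11} \approx 91.182$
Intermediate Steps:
$W{\left(d \right)} = 2 d \left(-48 + d\right)$ ($W{\left(d \right)} = \left(d - 48\right) 2 d = \left(-48 + d\right) 2 d = 2 d \left(-48 + d\right)$)
$\frac{1}{W{\left(37 \right)} + 847} \cdot 3009 = \frac{1}{2 \cdot 37 \left(-48 + 37\right) + 847} \cdot 3009 = \frac{1}{2 \cdot 37 \left(-11\right) + 847} \cdot 3009 = \frac{1}{-814 + 847} \cdot 3009 = \frac{1}{33} \cdot 3009 = \frac{1003}{11}$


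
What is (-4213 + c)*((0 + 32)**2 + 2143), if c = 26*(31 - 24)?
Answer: -12766177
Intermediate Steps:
c = 182 (c = 26*7 = 182)
(-4213 + c)*((0 + 32)**2 + 2143) = (-4213 + 182)*((0 + 32)**2 + 2143) = -4031*(32**2 + 2143) = -4031*(1024 + 2143) = -4031*3167 = -12766177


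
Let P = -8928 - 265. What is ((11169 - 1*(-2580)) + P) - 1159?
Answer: 3397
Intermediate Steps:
P = -9193
((11169 - 1*(-2580)) + P) - 1159 = ((11169 - 1*(-2580)) - 9193) - 1159 = ((11169 + 2580) - 9193) - 1159 = (13749 - 9193) - 1159 = 4556 - 1159 = 3397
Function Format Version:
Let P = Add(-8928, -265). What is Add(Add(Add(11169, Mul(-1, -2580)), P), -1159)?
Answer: 3397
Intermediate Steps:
P = -9193
Add(Add(Add(11169, Mul(-1, -2580)), P), -1159) = Add(Add(Add(11169, Mul(-1, -2580)), -9193), -1159) = Add(Add(Add(11169, 2580), -9193), -1159) = Add(Add(13749, -9193), -1159) = Add(4556, -1159) = 3397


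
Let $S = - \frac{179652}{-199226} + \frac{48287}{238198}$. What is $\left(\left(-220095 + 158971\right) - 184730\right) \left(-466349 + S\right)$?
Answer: $\frac{1360227136005138424569}{11863808687} \approx 1.1465 \cdot 10^{11}$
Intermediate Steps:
$S = \frac{26206386479}{23727617374}$ ($S = \left(-179652\right) \left(- \frac{1}{199226}\right) + 48287 \cdot \frac{1}{238198} = \frac{89826}{99613} + \frac{48287}{238198} = \frac{26206386479}{23727617374} \approx 1.1045$)
$\left(\left(-220095 + 158971\right) - 184730\right) \left(-466349 + S\right) = \left(\left(-220095 + 158971\right) - 184730\right) \left(-466349 + \frac{26206386479}{23727617374}\right) = \left(-61124 - 184730\right) \left(- \frac{11065324428361047}{23727617374}\right) = \left(-245854\right) \left(- \frac{11065324428361047}{23727617374}\right) = \frac{1360227136005138424569}{11863808687}$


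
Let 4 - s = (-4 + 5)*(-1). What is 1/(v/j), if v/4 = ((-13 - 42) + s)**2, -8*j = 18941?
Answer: -18941/80000 ≈ -0.23676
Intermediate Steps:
j = -18941/8 (j = -1/8*18941 = -18941/8 ≈ -2367.6)
s = 5 (s = 4 - (-4 + 5)*(-1) = 4 - (-1) = 4 - 1*(-1) = 4 + 1 = 5)
v = 10000 (v = 4*((-13 - 42) + 5)**2 = 4*(-55 + 5)**2 = 4*(-50)**2 = 4*2500 = 10000)
1/(v/j) = 1/(10000/(-18941/8)) = 1/(10000*(-8/18941)) = 1/(-80000/18941) = -18941/80000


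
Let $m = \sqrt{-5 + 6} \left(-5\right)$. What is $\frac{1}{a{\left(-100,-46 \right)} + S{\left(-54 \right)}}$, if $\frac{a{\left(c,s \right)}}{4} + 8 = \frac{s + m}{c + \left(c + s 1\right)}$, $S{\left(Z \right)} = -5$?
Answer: $- \frac{41}{1483} \approx -0.027647$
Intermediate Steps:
$m = -5$ ($m = \sqrt{1} \left(-5\right) = 1 \left(-5\right) = -5$)
$a{\left(c,s \right)} = -32 + \frac{4 \left(-5 + s\right)}{s + 2 c}$ ($a{\left(c,s \right)} = -32 + 4 \frac{s - 5}{c + \left(c + s 1\right)} = -32 + 4 \frac{-5 + s}{c + \left(c + s\right)} = -32 + 4 \frac{-5 + s}{s + 2 c} = -32 + \frac{4 \left(-5 + s\right)}{s + 2 c}$)
$\frac{1}{a{\left(-100,-46 \right)} + S{\left(-54 \right)}} = \frac{1}{\frac{4 \left(-5 - -1600 - -322\right)}{-46 + 2 \left(-100\right)} - 5} = \frac{1}{\frac{4 \left(-5 + 1600 + 322\right)}{-46 - 200} - 5} = \frac{1}{4 \frac{1}{-246} \cdot 1917 - 5} = \frac{1}{4 \left(- \frac{1}{246}\right) 1917 - 5} = \frac{1}{- \frac{1278}{41} - 5} = \frac{1}{- \frac{1483}{41}} = - \frac{41}{1483}$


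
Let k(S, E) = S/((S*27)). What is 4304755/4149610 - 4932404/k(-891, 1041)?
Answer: -110524785136225/829922 ≈ -1.3317e+8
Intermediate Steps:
k(S, E) = 1/27 (k(S, E) = S/((27*S)) = S*(1/(27*S)) = 1/27)
4304755/4149610 - 4932404/k(-891, 1041) = 4304755/4149610 - 4932404/1/27 = 4304755*(1/4149610) - 4932404*27 = 860951/829922 - 133174908 = -110524785136225/829922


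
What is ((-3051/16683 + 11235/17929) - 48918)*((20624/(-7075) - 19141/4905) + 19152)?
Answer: -2880355957611853541916/3075543654143 ≈ -9.3654e+8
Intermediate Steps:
((-3051/16683 + 11235/17929) - 48918)*((20624/(-7075) - 19141/4905) + 19152) = ((-3051*1/16683 + 11235*(1/17929)) - 48918)*((20624*(-1/7075) - 19141*1/4905) + 19152) = ((-1017/5561 + 11235/17929) - 48918)*((-20624/7075 - 19141/4905) + 19152) = (44244042/99703169 - 48918)*(-47316659/6940575 + 19152) = -4877235377100/99703169*132878575741/6940575 = -2880355957611853541916/3075543654143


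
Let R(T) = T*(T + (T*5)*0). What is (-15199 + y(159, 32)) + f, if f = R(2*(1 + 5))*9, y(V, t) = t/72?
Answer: -125123/9 ≈ -13903.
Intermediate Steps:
y(V, t) = t/72 (y(V, t) = t*(1/72) = t/72)
R(T) = T² (R(T) = T*(T + (5*T)*0) = T*(T + 0) = T*T = T²)
f = 1296 (f = (2*(1 + 5))²*9 = (2*6)²*9 = 12²*9 = 144*9 = 1296)
(-15199 + y(159, 32)) + f = (-15199 + (1/72)*32) + 1296 = (-15199 + 4/9) + 1296 = -136787/9 + 1296 = -125123/9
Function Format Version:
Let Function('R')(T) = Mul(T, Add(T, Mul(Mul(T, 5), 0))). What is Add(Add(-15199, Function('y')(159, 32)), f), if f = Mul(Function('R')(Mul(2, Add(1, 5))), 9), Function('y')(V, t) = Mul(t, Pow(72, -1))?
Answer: Rational(-125123, 9) ≈ -13903.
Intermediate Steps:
Function('y')(V, t) = Mul(Rational(1, 72), t) (Function('y')(V, t) = Mul(t, Rational(1, 72)) = Mul(Rational(1, 72), t))
Function('R')(T) = Pow(T, 2) (Function('R')(T) = Mul(T, Add(T, Mul(Mul(5, T), 0))) = Mul(T, Add(T, 0)) = Mul(T, T) = Pow(T, 2))
f = 1296 (f = Mul(Pow(Mul(2, Add(1, 5)), 2), 9) = Mul(Pow(Mul(2, 6), 2), 9) = Mul(Pow(12, 2), 9) = Mul(144, 9) = 1296)
Add(Add(-15199, Function('y')(159, 32)), f) = Add(Add(-15199, Mul(Rational(1, 72), 32)), 1296) = Add(Add(-15199, Rational(4, 9)), 1296) = Add(Rational(-136787, 9), 1296) = Rational(-125123, 9)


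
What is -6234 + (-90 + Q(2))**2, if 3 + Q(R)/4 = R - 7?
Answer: 8650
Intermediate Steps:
Q(R) = -40 + 4*R (Q(R) = -12 + 4*(R - 7) = -12 + 4*(-7 + R) = -12 + (-28 + 4*R) = -40 + 4*R)
-6234 + (-90 + Q(2))**2 = -6234 + (-90 + (-40 + 4*2))**2 = -6234 + (-90 + (-40 + 8))**2 = -6234 + (-90 - 32)**2 = -6234 + (-122)**2 = -6234 + 14884 = 8650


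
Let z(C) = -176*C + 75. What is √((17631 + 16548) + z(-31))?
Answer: 19*√110 ≈ 199.27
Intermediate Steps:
z(C) = 75 - 176*C
√((17631 + 16548) + z(-31)) = √((17631 + 16548) + (75 - 176*(-31))) = √(34179 + (75 + 5456)) = √(34179 + 5531) = √39710 = 19*√110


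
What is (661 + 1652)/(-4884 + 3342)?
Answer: -3/2 ≈ -1.5000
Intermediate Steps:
(661 + 1652)/(-4884 + 3342) = 2313/(-1542) = 2313*(-1/1542) = -3/2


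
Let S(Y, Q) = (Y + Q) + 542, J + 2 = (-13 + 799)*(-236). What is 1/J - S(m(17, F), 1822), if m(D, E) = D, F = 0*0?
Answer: -441670739/185498 ≈ -2381.0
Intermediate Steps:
F = 0
J = -185498 (J = -2 + (-13 + 799)*(-236) = -2 + 786*(-236) = -2 - 185496 = -185498)
S(Y, Q) = 542 + Q + Y (S(Y, Q) = (Q + Y) + 542 = 542 + Q + Y)
1/J - S(m(17, F), 1822) = 1/(-185498) - (542 + 1822 + 17) = -1/185498 - 1*2381 = -1/185498 - 2381 = -441670739/185498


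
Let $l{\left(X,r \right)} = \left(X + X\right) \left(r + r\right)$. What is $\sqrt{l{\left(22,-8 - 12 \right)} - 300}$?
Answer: $2 i \sqrt{515} \approx 45.387 i$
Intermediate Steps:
$l{\left(X,r \right)} = 4 X r$ ($l{\left(X,r \right)} = 2 X 2 r = 4 X r$)
$\sqrt{l{\left(22,-8 - 12 \right)} - 300} = \sqrt{4 \cdot 22 \left(-8 - 12\right) - 300} = \sqrt{4 \cdot 22 \left(-20\right) - 300} = \sqrt{-1760 - 300} = \sqrt{-2060} = 2 i \sqrt{515}$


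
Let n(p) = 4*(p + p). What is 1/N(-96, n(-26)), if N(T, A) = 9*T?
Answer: -1/864 ≈ -0.0011574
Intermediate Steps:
n(p) = 8*p (n(p) = 4*(2*p) = 8*p)
1/N(-96, n(-26)) = 1/(9*(-96)) = 1/(-864) = -1/864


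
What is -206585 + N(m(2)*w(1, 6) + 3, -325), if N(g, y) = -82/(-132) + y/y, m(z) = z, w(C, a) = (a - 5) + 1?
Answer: -13634503/66 ≈ -2.0658e+5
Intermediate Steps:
w(C, a) = -4 + a (w(C, a) = (-5 + a) + 1 = -4 + a)
N(g, y) = 107/66 (N(g, y) = -82*(-1/132) + 1 = 41/66 + 1 = 107/66)
-206585 + N(m(2)*w(1, 6) + 3, -325) = -206585 + 107/66 = -13634503/66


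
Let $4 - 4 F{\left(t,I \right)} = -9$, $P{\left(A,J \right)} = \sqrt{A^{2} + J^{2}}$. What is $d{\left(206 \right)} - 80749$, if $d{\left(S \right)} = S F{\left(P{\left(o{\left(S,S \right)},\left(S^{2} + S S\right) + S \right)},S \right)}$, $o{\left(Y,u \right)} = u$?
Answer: $- \frac{160159}{2} \approx -80080.0$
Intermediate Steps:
$F{\left(t,I \right)} = \frac{13}{4}$ ($F{\left(t,I \right)} = 1 - - \frac{9}{4} = 1 + \frac{9}{4} = \frac{13}{4}$)
$d{\left(S \right)} = \frac{13 S}{4}$ ($d{\left(S \right)} = S \frac{13}{4} = \frac{13 S}{4}$)
$d{\left(206 \right)} - 80749 = \frac{13}{4} \cdot 206 - 80749 = \frac{1339}{2} - 80749 = - \frac{160159}{2}$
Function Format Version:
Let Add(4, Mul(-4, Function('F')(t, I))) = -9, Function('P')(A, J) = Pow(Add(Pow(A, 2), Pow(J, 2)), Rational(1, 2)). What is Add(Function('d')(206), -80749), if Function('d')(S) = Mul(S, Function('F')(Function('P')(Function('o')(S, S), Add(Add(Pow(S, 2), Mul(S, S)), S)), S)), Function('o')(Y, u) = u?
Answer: Rational(-160159, 2) ≈ -80080.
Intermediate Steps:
Function('F')(t, I) = Rational(13, 4) (Function('F')(t, I) = Add(1, Mul(Rational(-1, 4), -9)) = Add(1, Rational(9, 4)) = Rational(13, 4))
Function('d')(S) = Mul(Rational(13, 4), S) (Function('d')(S) = Mul(S, Rational(13, 4)) = Mul(Rational(13, 4), S))
Add(Function('d')(206), -80749) = Add(Mul(Rational(13, 4), 206), -80749) = Add(Rational(1339, 2), -80749) = Rational(-160159, 2)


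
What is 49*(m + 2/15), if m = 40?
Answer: 29498/15 ≈ 1966.5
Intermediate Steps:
49*(m + 2/15) = 49*(40 + 2/15) = 49*(602/15) = 29498/15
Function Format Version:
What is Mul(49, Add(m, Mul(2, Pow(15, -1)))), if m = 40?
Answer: Rational(29498, 15) ≈ 1966.5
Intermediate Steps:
Mul(49, Add(m, Mul(2, Pow(15, -1)))) = Mul(49, Add(40, Mul(2, Pow(15, -1)))) = Mul(49, Add(40, Mul(2, Rational(1, 15)))) = Mul(49, Add(40, Rational(2, 15))) = Mul(49, Rational(602, 15)) = Rational(29498, 15)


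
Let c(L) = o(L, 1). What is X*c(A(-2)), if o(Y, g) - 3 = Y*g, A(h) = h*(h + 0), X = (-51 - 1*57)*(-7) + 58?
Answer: 5698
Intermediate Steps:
X = 814 (X = (-51 - 57)*(-7) + 58 = -108*(-7) + 58 = 756 + 58 = 814)
A(h) = h**2 (A(h) = h*h = h**2)
o(Y, g) = 3 + Y*g
c(L) = 3 + L (c(L) = 3 + L*1 = 3 + L)
X*c(A(-2)) = 814*(3 + (-2)**2) = 814*(3 + 4) = 814*7 = 5698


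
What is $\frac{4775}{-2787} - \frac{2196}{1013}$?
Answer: $- \frac{10957327}{2823231} \approx -3.8811$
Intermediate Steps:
$\frac{4775}{-2787} - \frac{2196}{1013} = 4775 \left(- \frac{1}{2787}\right) - \frac{2196}{1013} = - \frac{4775}{2787} - \frac{2196}{1013} = - \frac{10957327}{2823231}$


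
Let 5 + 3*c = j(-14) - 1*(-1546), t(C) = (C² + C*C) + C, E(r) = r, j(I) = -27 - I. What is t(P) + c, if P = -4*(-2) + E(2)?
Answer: 2158/3 ≈ 719.33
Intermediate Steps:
P = 10 (P = -4*(-2) + 2 = 8 + 2 = 10)
t(C) = C + 2*C² (t(C) = (C² + C²) + C = 2*C² + C = C + 2*C²)
c = 1528/3 (c = -5/3 + ((-27 - 1*(-14)) - 1*(-1546))/3 = -5/3 + ((-27 + 14) + 1546)/3 = -5/3 + (-13 + 1546)/3 = -5/3 + (⅓)*1533 = -5/3 + 511 = 1528/3 ≈ 509.33)
t(P) + c = 10*(1 + 2*10) + 1528/3 = 10*(1 + 20) + 1528/3 = 10*21 + 1528/3 = 210 + 1528/3 = 2158/3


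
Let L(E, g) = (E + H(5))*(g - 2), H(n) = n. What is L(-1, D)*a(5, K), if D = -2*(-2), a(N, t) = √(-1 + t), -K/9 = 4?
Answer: 8*I*√37 ≈ 48.662*I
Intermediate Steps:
K = -36 (K = -9*4 = -36)
D = 4
L(E, g) = (-2 + g)*(5 + E) (L(E, g) = (E + 5)*(g - 2) = (5 + E)*(-2 + g) = (-2 + g)*(5 + E))
L(-1, D)*a(5, K) = (-10 - 2*(-1) + 5*4 - 1*4)*√(-1 - 36) = (-10 + 2 + 20 - 4)*√(-37) = 8*(I*√37) = 8*I*√37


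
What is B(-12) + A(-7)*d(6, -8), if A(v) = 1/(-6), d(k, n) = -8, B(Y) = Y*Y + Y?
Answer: 400/3 ≈ 133.33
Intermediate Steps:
B(Y) = Y + Y² (B(Y) = Y² + Y = Y + Y²)
A(v) = -⅙
B(-12) + A(-7)*d(6, -8) = -12*(1 - 12) - ⅙*(-8) = -12*(-11) + 4/3 = 132 + 4/3 = 400/3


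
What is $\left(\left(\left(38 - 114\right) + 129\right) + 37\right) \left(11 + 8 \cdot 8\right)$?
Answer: $6750$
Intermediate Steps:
$\left(\left(\left(38 - 114\right) + 129\right) + 37\right) \left(11 + 8 \cdot 8\right) = \left(\left(-76 + 129\right) + 37\right) \left(11 + 64\right) = \left(53 + 37\right) 75 = 90 \cdot 75 = 6750$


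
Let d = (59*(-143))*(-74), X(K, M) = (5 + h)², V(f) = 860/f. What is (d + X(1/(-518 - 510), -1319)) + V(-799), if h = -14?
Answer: 498909921/799 ≈ 6.2442e+5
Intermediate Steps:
X(K, M) = 81 (X(K, M) = (5 - 14)² = (-9)² = 81)
d = 624338 (d = -8437*(-74) = 624338)
(d + X(1/(-518 - 510), -1319)) + V(-799) = (624338 + 81) + 860/(-799) = 624419 + 860*(-1/799) = 624419 - 860/799 = 498909921/799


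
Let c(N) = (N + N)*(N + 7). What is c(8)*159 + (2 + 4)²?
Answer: 38196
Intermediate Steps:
c(N) = 2*N*(7 + N) (c(N) = (2*N)*(7 + N) = 2*N*(7 + N))
c(8)*159 + (2 + 4)² = (2*8*(7 + 8))*159 + (2 + 4)² = (2*8*15)*159 + 6² = 240*159 + 36 = 38160 + 36 = 38196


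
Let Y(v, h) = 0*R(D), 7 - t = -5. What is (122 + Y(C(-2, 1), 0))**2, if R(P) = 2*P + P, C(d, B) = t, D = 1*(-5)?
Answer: 14884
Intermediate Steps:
D = -5
t = 12 (t = 7 - 1*(-5) = 7 + 5 = 12)
C(d, B) = 12
R(P) = 3*P
Y(v, h) = 0 (Y(v, h) = 0*(3*(-5)) = 0*(-15) = 0)
(122 + Y(C(-2, 1), 0))**2 = (122 + 0)**2 = 122**2 = 14884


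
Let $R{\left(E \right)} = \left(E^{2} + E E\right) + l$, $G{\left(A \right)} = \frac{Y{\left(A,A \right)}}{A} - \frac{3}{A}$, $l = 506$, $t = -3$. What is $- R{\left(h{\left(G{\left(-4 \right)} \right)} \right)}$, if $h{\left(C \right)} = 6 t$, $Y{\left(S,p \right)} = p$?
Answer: $-1154$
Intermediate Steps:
$G{\left(A \right)} = 1 - \frac{3}{A}$ ($G{\left(A \right)} = \frac{A}{A} - \frac{3}{A} = 1 - \frac{3}{A}$)
$h{\left(C \right)} = -18$ ($h{\left(C \right)} = 6 \left(-3\right) = -18$)
$R{\left(E \right)} = 506 + 2 E^{2}$ ($R{\left(E \right)} = \left(E^{2} + E E\right) + 506 = \left(E^{2} + E^{2}\right) + 506 = 2 E^{2} + 506 = 506 + 2 E^{2}$)
$- R{\left(h{\left(G{\left(-4 \right)} \right)} \right)} = - (506 + 2 \left(-18\right)^{2}) = - (506 + 2 \cdot 324) = - (506 + 648) = \left(-1\right) 1154 = -1154$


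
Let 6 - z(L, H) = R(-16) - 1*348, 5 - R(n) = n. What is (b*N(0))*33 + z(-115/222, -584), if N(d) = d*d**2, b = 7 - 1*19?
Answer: 333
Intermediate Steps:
R(n) = 5 - n
z(L, H) = 333 (z(L, H) = 6 - ((5 - 1*(-16)) - 1*348) = 6 - ((5 + 16) - 348) = 6 - (21 - 348) = 6 - 1*(-327) = 6 + 327 = 333)
b = -12 (b = 7 - 19 = -12)
N(d) = d**3
(b*N(0))*33 + z(-115/222, -584) = -12*0**3*33 + 333 = -12*0*33 + 333 = 0*33 + 333 = 0 + 333 = 333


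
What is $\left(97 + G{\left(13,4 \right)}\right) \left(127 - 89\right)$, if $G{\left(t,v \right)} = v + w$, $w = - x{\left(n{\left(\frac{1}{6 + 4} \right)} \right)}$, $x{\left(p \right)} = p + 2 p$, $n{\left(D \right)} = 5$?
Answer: $3268$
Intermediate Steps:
$x{\left(p \right)} = 3 p$
$w = -15$ ($w = - 3 \cdot 5 = \left(-1\right) 15 = -15$)
$G{\left(t,v \right)} = -15 + v$ ($G{\left(t,v \right)} = v - 15 = -15 + v$)
$\left(97 + G{\left(13,4 \right)}\right) \left(127 - 89\right) = \left(97 + \left(-15 + 4\right)\right) \left(127 - 89\right) = \left(97 - 11\right) \left(127 - 89\right) = 86 \cdot 38 = 3268$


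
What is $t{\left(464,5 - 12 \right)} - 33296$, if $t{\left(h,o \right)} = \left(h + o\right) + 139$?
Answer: $-32700$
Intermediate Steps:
$t{\left(h,o \right)} = 139 + h + o$
$t{\left(464,5 - 12 \right)} - 33296 = \left(139 + 464 + \left(5 - 12\right)\right) - 33296 = \left(139 + 464 - 7\right) - 33296 = 596 - 33296 = -32700$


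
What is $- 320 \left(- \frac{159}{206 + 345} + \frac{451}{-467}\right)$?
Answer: $\frac{103281280}{257317} \approx 401.38$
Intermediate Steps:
$- 320 \left(- \frac{159}{206 + 345} + \frac{451}{-467}\right) = - 320 \left(- \frac{159}{551} + 451 \left(- \frac{1}{467}\right)\right) = - 320 \left(\left(-159\right) \frac{1}{551} - \frac{451}{467}\right) = - 320 \left(- \frac{159}{551} - \frac{451}{467}\right) = \left(-320\right) \left(- \frac{322754}{257317}\right) = \frac{103281280}{257317}$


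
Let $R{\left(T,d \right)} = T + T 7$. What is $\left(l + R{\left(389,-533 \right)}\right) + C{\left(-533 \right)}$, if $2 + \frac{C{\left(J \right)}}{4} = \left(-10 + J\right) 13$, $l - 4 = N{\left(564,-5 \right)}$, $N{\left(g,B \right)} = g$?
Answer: $-24564$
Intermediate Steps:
$R{\left(T,d \right)} = 8 T$ ($R{\left(T,d \right)} = T + 7 T = 8 T$)
$l = 568$ ($l = 4 + 564 = 568$)
$C{\left(J \right)} = -528 + 52 J$ ($C{\left(J \right)} = -8 + 4 \left(-10 + J\right) 13 = -8 + 4 \left(-130 + 13 J\right) = -8 + \left(-520 + 52 J\right) = -528 + 52 J$)
$\left(l + R{\left(389,-533 \right)}\right) + C{\left(-533 \right)} = \left(568 + 8 \cdot 389\right) + \left(-528 + 52 \left(-533\right)\right) = \left(568 + 3112\right) - 28244 = 3680 - 28244 = -24564$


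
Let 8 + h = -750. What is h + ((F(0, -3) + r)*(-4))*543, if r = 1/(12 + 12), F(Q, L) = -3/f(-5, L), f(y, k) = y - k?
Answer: -8213/2 ≈ -4106.5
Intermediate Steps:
h = -758 (h = -8 - 750 = -758)
F(Q, L) = -3/(-5 - L)
r = 1/24 ≈ 0.041667
h + ((F(0, -3) + r)*(-4))*543 = -758 + ((3/(5 - 3) + 1/24)*(-4))*543 = -758 + ((3/2 + 1/24)*(-4))*543 = -758 + ((37/24)*(-4))*543 = -758 - 37/6*543 = -758 - 6697/2 = -8213/2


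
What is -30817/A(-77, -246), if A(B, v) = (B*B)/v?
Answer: 7580982/5929 ≈ 1278.6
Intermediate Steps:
A(B, v) = B**2/v
-30817/A(-77, -246) = -30817/((-77)**2/(-246)) = -30817/(5929*(-1/246)) = -30817/(-5929/246) = -30817*(-246/5929) = 7580982/5929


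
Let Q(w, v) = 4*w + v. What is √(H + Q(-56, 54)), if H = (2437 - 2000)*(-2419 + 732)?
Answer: I*√737389 ≈ 858.71*I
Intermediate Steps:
Q(w, v) = v + 4*w
H = -737219 (H = 437*(-1687) = -737219)
√(H + Q(-56, 54)) = √(-737219 + (54 + 4*(-56))) = √(-737219 + (54 - 224)) = √(-737219 - 170) = √(-737389) = I*√737389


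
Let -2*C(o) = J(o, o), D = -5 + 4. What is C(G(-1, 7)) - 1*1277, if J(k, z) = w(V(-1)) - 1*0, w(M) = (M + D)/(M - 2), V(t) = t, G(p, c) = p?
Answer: -3832/3 ≈ -1277.3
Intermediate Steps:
D = -1
w(M) = (-1 + M)/(-2 + M) (w(M) = (M - 1)/(M - 2) = (-1 + M)/(-2 + M))
J(k, z) = ⅔ (J(k, z) = (-1 - 1)/(-2 - 1) - 1*0 = -2/(-3) + 0 = -⅓*(-2) + 0 = ⅔ + 0 = ⅔)
C(o) = -⅓ (C(o) = -½*⅔ = -⅓)
C(G(-1, 7)) - 1*1277 = -⅓ - 1*1277 = -⅓ - 1277 = -3832/3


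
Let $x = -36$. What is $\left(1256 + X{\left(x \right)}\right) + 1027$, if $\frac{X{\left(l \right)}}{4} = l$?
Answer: $2139$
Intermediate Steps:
$X{\left(l \right)} = 4 l$
$\left(1256 + X{\left(x \right)}\right) + 1027 = \left(1256 + 4 \left(-36\right)\right) + 1027 = \left(1256 - 144\right) + 1027 = 1112 + 1027 = 2139$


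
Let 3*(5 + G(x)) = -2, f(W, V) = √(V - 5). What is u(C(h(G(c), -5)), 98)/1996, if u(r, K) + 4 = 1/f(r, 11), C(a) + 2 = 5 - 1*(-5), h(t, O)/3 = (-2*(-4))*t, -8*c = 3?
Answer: -1/499 + √6/11976 ≈ -0.0017995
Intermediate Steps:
c = -3/8 (c = -⅛*3 = -3/8 ≈ -0.37500)
f(W, V) = √(-5 + V)
G(x) = -17/3 (G(x) = -5 + (⅓)*(-2) = -5 - ⅔ = -17/3)
h(t, O) = 24*t (h(t, O) = 3*((-2*(-4))*t) = 3*(8*t) = 24*t)
C(a) = 8 (C(a) = -2 + (5 - 1*(-5)) = -2 + (5 + 5) = -2 + 10 = 8)
u(r, K) = -4 + √6/6 (u(r, K) = -4 + 1/(√(-5 + 11)) = -4 + 1/(√6) = -4 + √6/6)
u(C(h(G(c), -5)), 98)/1996 = (-4 + √6/6)/1996 = (-4 + √6/6)*(1/1996) = -1/499 + √6/11976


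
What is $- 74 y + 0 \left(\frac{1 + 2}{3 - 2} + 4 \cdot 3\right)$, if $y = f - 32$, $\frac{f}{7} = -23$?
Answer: $14282$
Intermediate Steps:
$f = -161$ ($f = 7 \left(-23\right) = -161$)
$y = -193$ ($y = -161 - 32 = -193$)
$- 74 y + 0 \left(\frac{1 + 2}{3 - 2} + 4 \cdot 3\right) = \left(-74\right) \left(-193\right) + 0 \left(\frac{1 + 2}{3 - 2} + 4 \cdot 3\right) = 14282 + 0 \left(\frac{3}{1} + 12\right) = 14282 + 0 \left(3 \cdot 1 + 12\right) = 14282 + 0 \left(3 + 12\right) = 14282 + 0 \cdot 15 = 14282 + 0 = 14282$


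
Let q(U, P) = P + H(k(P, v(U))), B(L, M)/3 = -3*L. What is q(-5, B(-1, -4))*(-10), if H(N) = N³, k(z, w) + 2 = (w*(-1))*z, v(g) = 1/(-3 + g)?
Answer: -21325/256 ≈ -83.301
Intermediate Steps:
k(z, w) = -2 - w*z (k(z, w) = -2 + (w*(-1))*z = -2 + (-w)*z = -2 - w*z)
B(L, M) = -9*L (B(L, M) = 3*(-3*L) = -9*L)
q(U, P) = P + (-2 - P/(-3 + U))³
q(-5, B(-1, -4))*(-10) = (-9*(-1) - (-6 - 9*(-1) + 2*(-5))³/(-3 - 5)³)*(-10) = (9 - 1*(-6 + 9 - 10)³/(-8)³)*(-10) = (9 - 1*(-1/512)*(-7)³)*(-10) = (9 - 1*(-1/512)*(-343))*(-10) = (9 - 343/512)*(-10) = (4265/512)*(-10) = -21325/256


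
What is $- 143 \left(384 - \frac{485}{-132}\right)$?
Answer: $- \frac{665249}{12} \approx -55437.0$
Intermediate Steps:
$- 143 \left(384 - \frac{485}{-132}\right) = - 143 \left(384 - - \frac{485}{132}\right) = - 143 \left(384 + \frac{485}{132}\right) = \left(-143\right) \frac{51173}{132} = - \frac{665249}{12}$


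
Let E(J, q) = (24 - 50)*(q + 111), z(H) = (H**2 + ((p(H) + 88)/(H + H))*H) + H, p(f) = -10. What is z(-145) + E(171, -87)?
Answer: 20295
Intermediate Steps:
z(H) = 39 + H + H**2 (z(H) = (H**2 + ((-10 + 88)/(H + H))*H) + H = (H**2 + (78/((2*H)))*H) + H = (H**2 + (78*(1/(2*H)))*H) + H = (H**2 + (39/H)*H) + H = (H**2 + 39) + H = (39 + H**2) + H = 39 + H + H**2)
E(J, q) = -2886 - 26*q (E(J, q) = -26*(111 + q) = -2886 - 26*q)
z(-145) + E(171, -87) = (39 - 145 + (-145)**2) + (-2886 - 26*(-87)) = (39 - 145 + 21025) + (-2886 + 2262) = 20919 - 624 = 20295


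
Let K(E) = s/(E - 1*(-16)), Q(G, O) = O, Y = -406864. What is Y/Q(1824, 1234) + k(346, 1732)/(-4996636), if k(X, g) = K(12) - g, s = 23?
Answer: -28461288425215/86321883536 ≈ -329.71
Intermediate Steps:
K(E) = 23/(16 + E) (K(E) = 23/(E - 1*(-16)) = 23/(E + 16) = 23/(16 + E))
k(X, g) = 23/28 - g (k(X, g) = 23/(16 + 12) - g = 23/28 - g)
Y/Q(1824, 1234) + k(346, 1732)/(-4996636) = -406864/1234 + (23/28 - 1*1732)/(-4996636) = -406864*1/1234 + (23/28 - 1732)*(-1/4996636) = -203432/617 - 48473/28*(-1/4996636) = -203432/617 + 48473/139905808 = -28461288425215/86321883536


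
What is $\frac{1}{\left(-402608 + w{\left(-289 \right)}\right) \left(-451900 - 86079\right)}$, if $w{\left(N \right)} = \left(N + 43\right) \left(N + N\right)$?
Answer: $\frac{1}{140100491180} \approx 7.1377 \cdot 10^{-12}$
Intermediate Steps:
$w{\left(N \right)} = 2 N \left(43 + N\right)$ ($w{\left(N \right)} = \left(43 + N\right) 2 N = 2 N \left(43 + N\right)$)
$\frac{1}{\left(-402608 + w{\left(-289 \right)}\right) \left(-451900 - 86079\right)} = \frac{1}{\left(-402608 + 2 \left(-289\right) \left(43 - 289\right)\right) \left(-451900 - 86079\right)} = \frac{1}{\left(-402608 + 2 \left(-289\right) \left(-246\right)\right) \left(-537979\right)} = \frac{1}{\left(-402608 + 142188\right) \left(-537979\right)} = \frac{1}{\left(-260420\right) \left(-537979\right)} = \frac{1}{140100491180}$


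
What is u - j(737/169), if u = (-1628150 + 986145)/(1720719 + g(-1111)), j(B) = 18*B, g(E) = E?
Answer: -22920818573/290613752 ≈ -78.870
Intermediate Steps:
u = -642005/1719608 (u = (-1628150 + 986145)/(1720719 - 1111) = -642005/1719608 ≈ -0.37334)
u - j(737/169) = -642005/1719608 - 18*737/169 = -642005/1719608 - 1*13266/169 = -642005/1719608 - 13266/169 = -22920818573/290613752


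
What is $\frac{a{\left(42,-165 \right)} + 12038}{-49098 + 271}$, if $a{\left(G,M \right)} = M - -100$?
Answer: $- \frac{11973}{48827} \approx -0.24521$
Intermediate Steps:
$a{\left(G,M \right)} = 100 + M$ ($a{\left(G,M \right)} = M + 100 = 100 + M$)
$\frac{a{\left(42,-165 \right)} + 12038}{-49098 + 271} = \frac{\left(100 - 165\right) + 12038}{-49098 + 271} = \frac{-65 + 12038}{-48827} = 11973 \left(- \frac{1}{48827}\right) = - \frac{11973}{48827}$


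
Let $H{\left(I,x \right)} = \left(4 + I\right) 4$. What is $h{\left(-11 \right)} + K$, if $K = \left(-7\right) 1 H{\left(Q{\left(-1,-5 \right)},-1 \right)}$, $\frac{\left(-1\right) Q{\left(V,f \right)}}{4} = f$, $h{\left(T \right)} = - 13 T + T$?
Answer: $-540$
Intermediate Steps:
$h{\left(T \right)} = - 12 T$
$Q{\left(V,f \right)} = - 4 f$
$H{\left(I,x \right)} = 16 + 4 I$
$K = -672$ ($K = \left(-7\right) 1 \left(16 + 4 \left(\left(-4\right) \left(-5\right)\right)\right) = - 7 \left(16 + 4 \cdot 20\right) = - 7 \left(16 + 80\right) = \left(-7\right) 96 = -672$)
$h{\left(-11 \right)} + K = \left(-12\right) \left(-11\right) - 672 = 132 - 672 = -540$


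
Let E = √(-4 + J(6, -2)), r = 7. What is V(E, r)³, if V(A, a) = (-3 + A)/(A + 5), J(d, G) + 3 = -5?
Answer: 3*(-27*I + 10*√3)/(55*I + 126*√3) ≈ 0.13592 - 0.40541*I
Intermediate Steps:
J(d, G) = -8 (J(d, G) = -3 - 5 = -8)
E = 2*I*√3 (E = √(-4 - 8) = √(-12) = 2*I*√3 ≈ 3.4641*I)
V(A, a) = (-3 + A)/(5 + A)
V(E, r)³ = ((-3 + 2*I*√3)/(5 + 2*I*√3))³ = (-3 + 2*I*√3)³/(5 + 2*I*√3)³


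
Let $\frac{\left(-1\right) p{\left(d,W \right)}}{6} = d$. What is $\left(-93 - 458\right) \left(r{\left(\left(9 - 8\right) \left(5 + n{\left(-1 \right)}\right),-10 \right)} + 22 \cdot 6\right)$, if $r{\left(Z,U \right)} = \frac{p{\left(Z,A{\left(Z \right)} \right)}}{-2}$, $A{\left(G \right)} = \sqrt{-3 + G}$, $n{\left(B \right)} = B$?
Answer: $-79344$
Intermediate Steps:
$p{\left(d,W \right)} = - 6 d$
$r{\left(Z,U \right)} = 3 Z$ ($r{\left(Z,U \right)} = \frac{\left(-6\right) Z}{-2} = - 6 Z \left(- \frac{1}{2}\right) = 3 Z$)
$\left(-93 - 458\right) \left(r{\left(\left(9 - 8\right) \left(5 + n{\left(-1 \right)}\right),-10 \right)} + 22 \cdot 6\right) = \left(-93 - 458\right) \left(3 \left(9 - 8\right) \left(5 - 1\right) + 22 \cdot 6\right) = \left(-93 - 458\right) \left(3 \cdot 1 \cdot 4 + 132\right) = - 551 \left(3 \cdot 4 + 132\right) = - 551 \left(12 + 132\right) = \left(-551\right) 144 = -79344$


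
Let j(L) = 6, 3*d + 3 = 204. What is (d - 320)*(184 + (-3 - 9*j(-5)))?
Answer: -32131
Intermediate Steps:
d = 67 (d = -1 + (⅓)*204 = -1 + 68 = 67)
(d - 320)*(184 + (-3 - 9*j(-5))) = (67 - 320)*(184 + (-3 - 9*6)) = -253*(184 + (-3 - 54)) = -253*(184 - 57) = -253*127 = -32131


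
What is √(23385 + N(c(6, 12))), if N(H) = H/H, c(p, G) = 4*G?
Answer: √23386 ≈ 152.92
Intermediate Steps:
N(H) = 1
√(23385 + N(c(6, 12))) = √(23385 + 1) = √23386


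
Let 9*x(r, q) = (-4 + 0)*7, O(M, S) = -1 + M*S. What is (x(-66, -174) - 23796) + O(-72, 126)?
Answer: -295849/9 ≈ -32872.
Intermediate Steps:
x(r, q) = -28/9 (x(r, q) = ((-4 + 0)*7)/9 = (-4*7)/9 = (⅑)*(-28) = -28/9)
(x(-66, -174) - 23796) + O(-72, 126) = (-28/9 - 23796) + (-1 - 72*126) = -214192/9 + (-1 - 9072) = -214192/9 - 9073 = -295849/9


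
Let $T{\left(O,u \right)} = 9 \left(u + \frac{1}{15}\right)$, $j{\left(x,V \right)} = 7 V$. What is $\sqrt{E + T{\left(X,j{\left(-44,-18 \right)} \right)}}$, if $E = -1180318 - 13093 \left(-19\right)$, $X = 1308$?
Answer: $\frac{3 i \sqrt{2590790}}{5} \approx 965.76 i$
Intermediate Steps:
$T{\left(O,u \right)} = \frac{3}{5} + 9 u$ ($T{\left(O,u \right)} = 9 \left(u + \frac{1}{15}\right) = 9 \left(\frac{1}{15} + u\right) = \frac{3}{5} + 9 u$)
$E = -931551$ ($E = -1180318 - -248767 = -1180318 + 248767 = -931551$)
$\sqrt{E + T{\left(X,j{\left(-44,-18 \right)} \right)}} = \sqrt{-931551 + \left(\frac{3}{5} + 9 \cdot 7 \left(-18\right)\right)} = \sqrt{-931551 + \left(\frac{3}{5} + 9 \left(-126\right)\right)} = \sqrt{-931551 + \left(\frac{3}{5} - 1134\right)} = \sqrt{-931551 - \frac{5667}{5}} = \sqrt{- \frac{4663422}{5}} = \frac{3 i \sqrt{2590790}}{5}$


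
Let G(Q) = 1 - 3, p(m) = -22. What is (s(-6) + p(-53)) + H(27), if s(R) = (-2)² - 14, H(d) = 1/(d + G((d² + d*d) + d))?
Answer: -799/25 ≈ -31.960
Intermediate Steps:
G(Q) = -2
H(d) = 1/(-2 + d) (H(d) = 1/(d - 2) = 1/(-2 + d))
s(R) = -10 (s(R) = 4 - 14 = -10)
(s(-6) + p(-53)) + H(27) = (-10 - 22) + 1/(-2 + 27) = -32 + 1/25 = -799/25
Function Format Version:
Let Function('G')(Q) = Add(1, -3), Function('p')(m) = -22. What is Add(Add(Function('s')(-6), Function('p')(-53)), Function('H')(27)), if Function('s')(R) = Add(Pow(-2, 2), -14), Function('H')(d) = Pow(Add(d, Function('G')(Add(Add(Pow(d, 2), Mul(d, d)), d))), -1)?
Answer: Rational(-799, 25) ≈ -31.960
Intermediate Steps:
Function('G')(Q) = -2
Function('H')(d) = Pow(Add(-2, d), -1) (Function('H')(d) = Pow(Add(d, -2), -1) = Pow(Add(-2, d), -1))
Function('s')(R) = -10 (Function('s')(R) = Add(4, -14) = -10)
Add(Add(Function('s')(-6), Function('p')(-53)), Function('H')(27)) = Add(Add(-10, -22), Pow(Add(-2, 27), -1)) = Add(-32, Pow(25, -1)) = Add(-32, Rational(1, 25)) = Rational(-799, 25)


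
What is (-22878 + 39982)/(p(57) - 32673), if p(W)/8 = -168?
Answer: -17104/34017 ≈ -0.50281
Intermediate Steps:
p(W) = -1344 (p(W) = 8*(-168) = -1344)
(-22878 + 39982)/(p(57) - 32673) = (-22878 + 39982)/(-1344 - 32673) = 17104/(-34017) = 17104*(-1/34017) = -17104/34017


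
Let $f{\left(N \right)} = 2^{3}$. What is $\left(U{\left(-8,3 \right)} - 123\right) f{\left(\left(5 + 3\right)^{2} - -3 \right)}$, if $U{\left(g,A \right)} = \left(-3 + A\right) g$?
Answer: $-984$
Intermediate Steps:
$U{\left(g,A \right)} = g \left(-3 + A\right)$
$f{\left(N \right)} = 8$
$\left(U{\left(-8,3 \right)} - 123\right) f{\left(\left(5 + 3\right)^{2} - -3 \right)} = \left(- 8 \left(-3 + 3\right) - 123\right) 8 = \left(\left(-8\right) 0 - 123\right) 8 = \left(0 - 123\right) 8 = \left(-123\right) 8 = -984$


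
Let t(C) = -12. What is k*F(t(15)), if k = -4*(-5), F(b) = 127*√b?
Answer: 5080*I*√3 ≈ 8798.8*I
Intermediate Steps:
k = 20
k*F(t(15)) = 20*(127*√(-12)) = 20*(127*(2*I*√3)) = 20*(254*I*√3) = 5080*I*√3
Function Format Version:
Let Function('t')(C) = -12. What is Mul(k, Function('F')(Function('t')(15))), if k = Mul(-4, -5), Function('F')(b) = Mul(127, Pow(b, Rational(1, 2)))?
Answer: Mul(5080, I, Pow(3, Rational(1, 2))) ≈ Mul(8798.8, I)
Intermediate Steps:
k = 20
Mul(k, Function('F')(Function('t')(15))) = Mul(20, Mul(127, Pow(-12, Rational(1, 2)))) = Mul(20, Mul(127, Mul(2, I, Pow(3, Rational(1, 2))))) = Mul(20, Mul(254, I, Pow(3, Rational(1, 2)))) = Mul(5080, I, Pow(3, Rational(1, 2)))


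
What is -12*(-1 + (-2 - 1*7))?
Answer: 120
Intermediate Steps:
-12*(-1 + (-2 - 1*7)) = -12*(-1 + (-2 - 7)) = -12*(-1 - 9) = -12*(-10) = 120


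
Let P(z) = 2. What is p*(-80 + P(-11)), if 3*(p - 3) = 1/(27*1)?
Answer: -6344/27 ≈ -234.96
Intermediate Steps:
p = 244/81 (p = 3 + 1/(3*((27*1))) = 3 + (⅓)/27 = 3 + (⅓)*(1/27) = 3 + 1/81 = 244/81 ≈ 3.0123)
p*(-80 + P(-11)) = 244*(-80 + 2)/81 = (244/81)*(-78) = -6344/27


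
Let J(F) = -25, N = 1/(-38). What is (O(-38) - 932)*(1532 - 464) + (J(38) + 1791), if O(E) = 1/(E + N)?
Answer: -1435807034/1445 ≈ -9.9364e+5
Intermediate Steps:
N = -1/38 ≈ -0.026316
O(E) = 1/(-1/38 + E) (O(E) = 1/(E - 1/38) = 1/(-1/38 + E))
(O(-38) - 932)*(1532 - 464) + (J(38) + 1791) = (38/(-1 + 38*(-38)) - 932)*(1532 - 464) + (-25 + 1791) = (38/(-1 - 1444) - 932)*1068 + 1766 = (38/(-1445) - 932)*1068 + 1766 = (38*(-1/1445) - 932)*1068 + 1766 = (-38/1445 - 932)*1068 + 1766 = -1346778/1445*1068 + 1766 = -1438358904/1445 + 1766 = -1435807034/1445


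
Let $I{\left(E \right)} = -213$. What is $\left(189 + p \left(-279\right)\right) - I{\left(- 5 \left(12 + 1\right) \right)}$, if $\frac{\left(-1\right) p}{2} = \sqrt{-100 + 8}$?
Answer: $402 + 1116 i \sqrt{23} \approx 402.0 + 5352.1 i$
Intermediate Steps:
$p = - 4 i \sqrt{23}$ ($p = - 2 \sqrt{-100 + 8} = - 2 \sqrt{-92} = - 2 \cdot 2 i \sqrt{23} = - 4 i \sqrt{23} \approx - 19.183 i$)
$\left(189 + p \left(-279\right)\right) - I{\left(- 5 \left(12 + 1\right) \right)} = \left(189 + - 4 i \sqrt{23} \left(-279\right)\right) - -213 = \left(189 + 1116 i \sqrt{23}\right) + 213 = 402 + 1116 i \sqrt{23}$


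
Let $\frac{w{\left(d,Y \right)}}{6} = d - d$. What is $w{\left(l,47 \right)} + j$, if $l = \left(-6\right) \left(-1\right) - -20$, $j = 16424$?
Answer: $16424$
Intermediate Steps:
$l = 26$ ($l = 6 + 20 = 26$)
$w{\left(d,Y \right)} = 0$ ($w{\left(d,Y \right)} = 6 \left(d - d\right) = 6 \cdot 0 = 0$)
$w{\left(l,47 \right)} + j = 0 + 16424 = 16424$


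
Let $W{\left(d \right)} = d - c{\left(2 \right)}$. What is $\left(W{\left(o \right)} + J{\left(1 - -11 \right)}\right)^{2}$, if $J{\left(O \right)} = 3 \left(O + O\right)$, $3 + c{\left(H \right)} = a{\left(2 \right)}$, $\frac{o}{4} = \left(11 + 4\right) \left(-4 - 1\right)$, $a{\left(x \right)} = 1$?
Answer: $51076$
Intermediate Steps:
$o = -300$ ($o = 4 \left(11 + 4\right) \left(-4 - 1\right) = 4 \cdot 15 \left(-5\right) = 4 \left(-75\right) = -300$)
$c{\left(H \right)} = -2$ ($c{\left(H \right)} = -3 + 1 = -2$)
$J{\left(O \right)} = 6 O$ ($J{\left(O \right)} = 3 \cdot 2 O = 6 O$)
$W{\left(d \right)} = 2 + d$ ($W{\left(d \right)} = d - -2 = d + 2 = 2 + d$)
$\left(W{\left(o \right)} + J{\left(1 - -11 \right)}\right)^{2} = \left(\left(2 - 300\right) + 6 \left(1 - -11\right)\right)^{2} = \left(-298 + 6 \left(1 + 11\right)\right)^{2} = \left(-298 + 6 \cdot 12\right)^{2} = \left(-298 + 72\right)^{2} = \left(-226\right)^{2} = 51076$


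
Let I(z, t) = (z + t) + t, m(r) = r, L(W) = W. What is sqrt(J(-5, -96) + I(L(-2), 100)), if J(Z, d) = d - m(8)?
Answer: sqrt(94) ≈ 9.6954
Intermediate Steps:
I(z, t) = z + 2*t (I(z, t) = (t + z) + t = z + 2*t)
J(Z, d) = -8 + d (J(Z, d) = d - 1*8 = d - 8 = -8 + d)
sqrt(J(-5, -96) + I(L(-2), 100)) = sqrt((-8 - 96) + (-2 + 2*100)) = sqrt(-104 + (-2 + 200)) = sqrt(-104 + 198) = sqrt(94)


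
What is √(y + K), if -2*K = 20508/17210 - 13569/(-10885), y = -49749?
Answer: I*√69835073811003553290/37466170 ≈ 223.05*I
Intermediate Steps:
K = -45675207/37466170 (K = -(20508/17210 - 13569/(-10885))/2 = -(20508*(1/17210) - 13569*(-1/10885))/2 = -(10254/8605 + 13569/10885)/2 = -½*45675207/18733085 = -45675207/37466170 ≈ -1.2191)
√(y + K) = √(-49749 - 45675207/37466170) = √(-1863950166537/37466170) = I*√69835073811003553290/37466170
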